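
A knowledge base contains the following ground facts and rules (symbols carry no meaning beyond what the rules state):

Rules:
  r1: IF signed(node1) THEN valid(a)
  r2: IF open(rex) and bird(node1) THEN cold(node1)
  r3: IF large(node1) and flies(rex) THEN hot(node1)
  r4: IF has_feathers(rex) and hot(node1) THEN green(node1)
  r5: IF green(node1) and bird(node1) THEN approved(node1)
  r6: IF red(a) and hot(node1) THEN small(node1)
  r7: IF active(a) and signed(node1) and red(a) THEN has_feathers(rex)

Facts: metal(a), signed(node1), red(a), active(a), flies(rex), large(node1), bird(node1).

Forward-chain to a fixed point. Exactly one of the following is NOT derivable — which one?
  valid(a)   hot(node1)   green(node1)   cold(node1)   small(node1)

[1] r1 [IF signed(node1) THEN valid(a)]; r3 [IF large(node1) and flies(rex) THEN hot(node1)]; r7 [IF active(a) and signed(node1) and red(a) THEN has_feathers(rex)]. ⇒ new: valid(a), hot(node1), has_feathers(rex).
[2] r4 [IF has_feathers(rex) and hot(node1) THEN green(node1)]; r6 [IF red(a) and hot(node1) THEN small(node1)]. ⇒ new: green(node1), small(node1).
[3] r5 [IF green(node1) and bird(node1) THEN approved(node1)]. ⇒ new: approved(node1).
Derived: green(node1) (round 2), small(node1) (round 2), valid(a) (round 1), hot(node1) (round 1). cold(node1) never appears in any round.

cold(node1)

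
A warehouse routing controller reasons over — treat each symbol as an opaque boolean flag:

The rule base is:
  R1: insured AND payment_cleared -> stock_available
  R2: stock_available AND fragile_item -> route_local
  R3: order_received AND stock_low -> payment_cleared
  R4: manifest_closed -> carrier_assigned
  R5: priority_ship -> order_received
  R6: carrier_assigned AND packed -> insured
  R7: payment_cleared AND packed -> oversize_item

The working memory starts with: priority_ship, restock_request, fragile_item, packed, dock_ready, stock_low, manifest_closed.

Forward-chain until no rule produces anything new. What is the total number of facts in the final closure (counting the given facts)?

14

Round 1: R4 [manifest_closed -> carrier_assigned]; R5 [priority_ship -> order_received]. Adds carrier_assigned, order_received.
Round 2: R3 [order_received AND stock_low -> payment_cleared]; R6 [carrier_assigned AND packed -> insured]. Adds payment_cleared, insured.
Round 3: R1 [insured AND payment_cleared -> stock_available]; R7 [payment_cleared AND packed -> oversize_item]. Adds stock_available, oversize_item.
Round 4: R2 [stock_available AND fragile_item -> route_local]. Adds route_local.
Closure: {carrier_assigned, dock_ready, fragile_item, insured, manifest_closed, order_received, oversize_item, packed, payment_cleared, priority_ship, restock_request, route_local, stock_available, stock_low} — 14 facts.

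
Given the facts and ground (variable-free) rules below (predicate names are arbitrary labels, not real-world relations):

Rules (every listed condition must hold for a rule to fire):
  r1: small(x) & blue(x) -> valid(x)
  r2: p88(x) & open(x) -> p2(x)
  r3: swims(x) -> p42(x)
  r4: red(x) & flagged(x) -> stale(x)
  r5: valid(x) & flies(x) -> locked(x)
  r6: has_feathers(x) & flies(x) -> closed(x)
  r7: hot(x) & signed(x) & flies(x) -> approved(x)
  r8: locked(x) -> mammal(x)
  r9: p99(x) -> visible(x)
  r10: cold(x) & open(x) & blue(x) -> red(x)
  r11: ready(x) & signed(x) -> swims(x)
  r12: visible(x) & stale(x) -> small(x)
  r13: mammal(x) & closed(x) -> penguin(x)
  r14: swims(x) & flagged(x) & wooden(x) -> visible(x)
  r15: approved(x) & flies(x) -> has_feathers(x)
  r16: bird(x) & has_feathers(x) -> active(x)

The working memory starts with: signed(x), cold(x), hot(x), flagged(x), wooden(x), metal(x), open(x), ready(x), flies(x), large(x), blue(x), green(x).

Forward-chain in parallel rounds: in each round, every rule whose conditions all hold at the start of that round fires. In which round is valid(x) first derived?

[1] r7 [hot(x) & signed(x) & flies(x) -> approved(x)]; r10 [cold(x) & open(x) & blue(x) -> red(x)]; r11 [ready(x) & signed(x) -> swims(x)]. ⇒ new: approved(x), red(x), swims(x).
[2] r3 [swims(x) -> p42(x)]; r4 [red(x) & flagged(x) -> stale(x)]; r14 [swims(x) & flagged(x) & wooden(x) -> visible(x)]; r15 [approved(x) & flies(x) -> has_feathers(x)]. ⇒ new: p42(x), stale(x), visible(x), has_feathers(x).
[3] r6 [has_feathers(x) & flies(x) -> closed(x)]; r12 [visible(x) & stale(x) -> small(x)]. ⇒ new: closed(x), small(x).
[4] r1 [small(x) & blue(x) -> valid(x)]. ⇒ new: valid(x).
valid(x) first appears in round 4.

4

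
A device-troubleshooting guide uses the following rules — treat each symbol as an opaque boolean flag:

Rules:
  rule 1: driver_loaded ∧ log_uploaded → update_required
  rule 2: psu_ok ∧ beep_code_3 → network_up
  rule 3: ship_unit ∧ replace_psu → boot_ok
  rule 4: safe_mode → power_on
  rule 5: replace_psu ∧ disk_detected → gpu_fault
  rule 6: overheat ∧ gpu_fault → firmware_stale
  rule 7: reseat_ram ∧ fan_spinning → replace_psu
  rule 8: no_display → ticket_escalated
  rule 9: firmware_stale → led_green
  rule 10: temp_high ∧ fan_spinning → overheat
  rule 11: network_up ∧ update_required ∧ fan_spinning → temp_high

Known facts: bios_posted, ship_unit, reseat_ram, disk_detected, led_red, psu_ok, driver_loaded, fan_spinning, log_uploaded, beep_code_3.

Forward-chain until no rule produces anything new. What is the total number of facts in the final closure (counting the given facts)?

Round 1: rule 1 [driver_loaded ∧ log_uploaded → update_required]; rule 2 [psu_ok ∧ beep_code_3 → network_up]; rule 7 [reseat_ram ∧ fan_spinning → replace_psu]. Adds update_required, network_up, replace_psu.
Round 2: rule 3 [ship_unit ∧ replace_psu → boot_ok]; rule 5 [replace_psu ∧ disk_detected → gpu_fault]; rule 11 [network_up ∧ update_required ∧ fan_spinning → temp_high]. Adds boot_ok, gpu_fault, temp_high.
Round 3: rule 10 [temp_high ∧ fan_spinning → overheat]. Adds overheat.
Round 4: rule 6 [overheat ∧ gpu_fault → firmware_stale]. Adds firmware_stale.
Round 5: rule 9 [firmware_stale → led_green]. Adds led_green.
Closure: {beep_code_3, bios_posted, boot_ok, disk_detected, driver_loaded, fan_spinning, firmware_stale, gpu_fault, led_green, led_red, log_uploaded, network_up, overheat, psu_ok, replace_psu, reseat_ram, ship_unit, temp_high, update_required} — 19 facts.

19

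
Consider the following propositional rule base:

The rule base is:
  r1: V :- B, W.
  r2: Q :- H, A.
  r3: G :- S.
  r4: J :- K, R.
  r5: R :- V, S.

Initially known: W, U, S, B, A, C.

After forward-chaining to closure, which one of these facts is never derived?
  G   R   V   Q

Round 1: r1 [V :- B, W.]; r3 [G :- S.]. New: V, G.
Round 2: r5 [R :- V, S.]. New: R.
Derived: R (round 2), G (round 1), V (round 1). Q never appears in any round.

Q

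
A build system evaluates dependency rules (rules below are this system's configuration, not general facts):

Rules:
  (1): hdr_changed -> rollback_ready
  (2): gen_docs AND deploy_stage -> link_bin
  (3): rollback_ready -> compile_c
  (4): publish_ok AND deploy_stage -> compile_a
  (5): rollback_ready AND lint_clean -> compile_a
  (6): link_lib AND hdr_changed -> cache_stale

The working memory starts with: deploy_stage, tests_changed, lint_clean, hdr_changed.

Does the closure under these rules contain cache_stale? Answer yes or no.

Round 1 fires (1), giving rollback_ready.
Round 2 fires (3), (5), giving compile_c, compile_a.
Fixed point reached. cache_stale is concluded only by (6); (6) needs link_lib (never derived).

no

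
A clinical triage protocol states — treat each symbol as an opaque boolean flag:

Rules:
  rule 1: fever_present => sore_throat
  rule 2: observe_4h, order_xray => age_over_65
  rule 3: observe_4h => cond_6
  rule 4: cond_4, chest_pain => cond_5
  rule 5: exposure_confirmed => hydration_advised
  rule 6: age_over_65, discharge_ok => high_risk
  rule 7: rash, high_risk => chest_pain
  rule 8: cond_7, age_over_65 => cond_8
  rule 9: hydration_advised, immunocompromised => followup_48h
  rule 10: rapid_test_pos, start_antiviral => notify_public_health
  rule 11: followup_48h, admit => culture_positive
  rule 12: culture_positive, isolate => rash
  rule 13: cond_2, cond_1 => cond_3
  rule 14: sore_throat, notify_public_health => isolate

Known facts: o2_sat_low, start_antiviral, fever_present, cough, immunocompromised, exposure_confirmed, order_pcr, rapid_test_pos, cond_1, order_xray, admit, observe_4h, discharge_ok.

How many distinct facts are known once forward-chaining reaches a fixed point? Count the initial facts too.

[1] rule 1 [fever_present => sore_throat]; rule 2 [observe_4h, order_xray => age_over_65]; rule 3 [observe_4h => cond_6]; rule 5 [exposure_confirmed => hydration_advised]; rule 10 [rapid_test_pos, start_antiviral => notify_public_health]. ⇒ new: sore_throat, age_over_65, cond_6, hydration_advised, notify_public_health.
[2] rule 6 [age_over_65, discharge_ok => high_risk]; rule 9 [hydration_advised, immunocompromised => followup_48h]; rule 14 [sore_throat, notify_public_health => isolate]. ⇒ new: high_risk, followup_48h, isolate.
[3] rule 11 [followup_48h, admit => culture_positive]. ⇒ new: culture_positive.
[4] rule 12 [culture_positive, isolate => rash]. ⇒ new: rash.
[5] rule 7 [rash, high_risk => chest_pain]. ⇒ new: chest_pain.
Closure: {admit, age_over_65, chest_pain, cond_1, cond_6, cough, culture_positive, discharge_ok, exposure_confirmed, fever_present, followup_48h, high_risk, hydration_advised, immunocompromised, isolate, notify_public_health, o2_sat_low, observe_4h, order_pcr, order_xray, rapid_test_pos, rash, sore_throat, start_antiviral} — 24 facts.

24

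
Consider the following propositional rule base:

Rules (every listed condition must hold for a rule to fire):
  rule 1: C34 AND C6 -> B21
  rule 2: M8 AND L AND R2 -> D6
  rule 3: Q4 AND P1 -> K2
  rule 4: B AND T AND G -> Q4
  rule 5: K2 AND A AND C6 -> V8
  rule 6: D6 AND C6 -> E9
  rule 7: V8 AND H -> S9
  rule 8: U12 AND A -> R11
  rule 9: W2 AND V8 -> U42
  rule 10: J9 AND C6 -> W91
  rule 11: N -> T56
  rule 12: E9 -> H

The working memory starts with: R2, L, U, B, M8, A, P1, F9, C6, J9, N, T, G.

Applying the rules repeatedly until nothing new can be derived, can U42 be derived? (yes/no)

Round 1 fires rule 2, rule 4, rule 10, rule 11, giving D6, Q4, W91, T56.
Round 2 fires rule 3, rule 6, giving K2, E9.
Round 3 fires rule 5, rule 12, giving V8, H.
Round 4 fires rule 7, giving S9.
Fixed point reached. U42 is concluded only by rule 9; rule 9 needs W2 (never derived).

no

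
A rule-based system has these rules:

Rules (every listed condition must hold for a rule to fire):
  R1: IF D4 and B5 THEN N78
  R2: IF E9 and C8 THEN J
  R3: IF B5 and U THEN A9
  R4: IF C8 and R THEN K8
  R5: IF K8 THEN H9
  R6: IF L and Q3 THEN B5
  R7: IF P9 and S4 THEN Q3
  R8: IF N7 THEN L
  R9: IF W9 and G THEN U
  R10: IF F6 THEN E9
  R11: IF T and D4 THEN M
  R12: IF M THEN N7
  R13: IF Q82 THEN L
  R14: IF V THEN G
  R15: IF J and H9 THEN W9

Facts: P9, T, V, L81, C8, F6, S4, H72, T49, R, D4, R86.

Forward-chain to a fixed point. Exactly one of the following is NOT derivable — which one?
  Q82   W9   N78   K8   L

[1] R4 [IF C8 and R THEN K8]; R7 [IF P9 and S4 THEN Q3]; R10 [IF F6 THEN E9]; R11 [IF T and D4 THEN M]; R14 [IF V THEN G]. ⇒ new: K8, Q3, E9, M, G.
[2] R2 [IF E9 and C8 THEN J]; R5 [IF K8 THEN H9]; R12 [IF M THEN N7]. ⇒ new: J, H9, N7.
[3] R8 [IF N7 THEN L]; R15 [IF J and H9 THEN W9]. ⇒ new: L, W9.
[4] R6 [IF L and Q3 THEN B5]; R9 [IF W9 and G THEN U]. ⇒ new: B5, U.
[5] R1 [IF D4 and B5 THEN N78]; R3 [IF B5 and U THEN A9]. ⇒ new: N78, A9.
Derived: K8 (round 1), W9 (round 3), L (round 3), N78 (round 5). Q82 never appears in any round.

Q82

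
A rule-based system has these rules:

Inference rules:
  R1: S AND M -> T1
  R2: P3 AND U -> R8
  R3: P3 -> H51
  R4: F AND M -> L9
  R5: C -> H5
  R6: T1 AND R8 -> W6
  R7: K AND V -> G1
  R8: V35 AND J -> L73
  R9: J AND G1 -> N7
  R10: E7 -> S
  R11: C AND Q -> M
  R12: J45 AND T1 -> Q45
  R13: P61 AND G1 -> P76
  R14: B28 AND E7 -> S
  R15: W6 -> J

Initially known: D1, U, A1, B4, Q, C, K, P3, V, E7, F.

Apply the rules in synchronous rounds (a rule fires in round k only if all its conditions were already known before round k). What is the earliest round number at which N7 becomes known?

5

[1] R2 [P3 AND U -> R8]; R3 [P3 -> H51]; R5 [C -> H5]; R7 [K AND V -> G1]; R10 [E7 -> S]; R11 [C AND Q -> M]. ⇒ new: R8, H51, H5, G1, S, M.
[2] R1 [S AND M -> T1]; R4 [F AND M -> L9]. ⇒ new: T1, L9.
[3] R6 [T1 AND R8 -> W6]. ⇒ new: W6.
[4] R15 [W6 -> J]. ⇒ new: J.
[5] R9 [J AND G1 -> N7]. ⇒ new: N7.
N7 first appears in round 5.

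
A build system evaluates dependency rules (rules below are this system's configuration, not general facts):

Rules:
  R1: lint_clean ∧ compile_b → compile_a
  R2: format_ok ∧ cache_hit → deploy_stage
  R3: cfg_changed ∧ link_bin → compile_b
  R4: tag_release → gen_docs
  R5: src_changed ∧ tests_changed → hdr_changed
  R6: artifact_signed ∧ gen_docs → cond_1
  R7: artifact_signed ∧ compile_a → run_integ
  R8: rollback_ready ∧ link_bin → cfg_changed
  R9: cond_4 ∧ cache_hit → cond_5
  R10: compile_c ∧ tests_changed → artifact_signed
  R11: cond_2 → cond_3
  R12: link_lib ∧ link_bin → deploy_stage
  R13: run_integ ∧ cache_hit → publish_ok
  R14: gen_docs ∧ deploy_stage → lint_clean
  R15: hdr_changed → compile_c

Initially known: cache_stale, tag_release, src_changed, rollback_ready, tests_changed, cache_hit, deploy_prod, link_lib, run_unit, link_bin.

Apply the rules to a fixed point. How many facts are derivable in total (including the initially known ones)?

22

Round 1 fires R4, R5, R8, R12, giving gen_docs, hdr_changed, cfg_changed, deploy_stage.
Round 2 fires R3, R14, R15, giving compile_b, lint_clean, compile_c.
Round 3 fires R1, R10, giving compile_a, artifact_signed.
Round 4 fires R6, R7, giving cond_1, run_integ.
Round 5 fires R13, giving publish_ok.
Closure: {artifact_signed, cache_hit, cache_stale, cfg_changed, compile_a, compile_b, compile_c, cond_1, deploy_prod, deploy_stage, gen_docs, hdr_changed, link_bin, link_lib, lint_clean, publish_ok, rollback_ready, run_integ, run_unit, src_changed, tag_release, tests_changed} — 22 facts.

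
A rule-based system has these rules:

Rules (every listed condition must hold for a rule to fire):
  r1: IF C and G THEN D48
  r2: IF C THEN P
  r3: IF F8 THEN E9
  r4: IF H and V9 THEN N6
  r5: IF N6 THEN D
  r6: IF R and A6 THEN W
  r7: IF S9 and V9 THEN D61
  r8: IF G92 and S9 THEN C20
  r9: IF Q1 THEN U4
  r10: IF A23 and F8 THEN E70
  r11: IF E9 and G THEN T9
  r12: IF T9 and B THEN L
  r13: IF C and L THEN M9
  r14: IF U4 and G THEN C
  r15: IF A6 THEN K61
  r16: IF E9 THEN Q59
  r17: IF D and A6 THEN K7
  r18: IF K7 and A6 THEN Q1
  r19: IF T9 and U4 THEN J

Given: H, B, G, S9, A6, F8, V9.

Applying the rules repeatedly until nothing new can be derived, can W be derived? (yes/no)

no

Round 1 — r3, r4, r7, r15, derive E9, N6, D61, K61.
Round 2 — r5, r11, r16, derive D, T9, Q59.
Round 3 — r12, r17, derive L, K7.
Round 4 — r18, derive Q1.
Round 5 — r9, derive U4.
Round 6 — r14, r19, derive C, J.
Round 7 — r1, r2, r13, derive D48, P, M9.
Fixed point reached. W is concluded only by r6; r6 needs R (never derived).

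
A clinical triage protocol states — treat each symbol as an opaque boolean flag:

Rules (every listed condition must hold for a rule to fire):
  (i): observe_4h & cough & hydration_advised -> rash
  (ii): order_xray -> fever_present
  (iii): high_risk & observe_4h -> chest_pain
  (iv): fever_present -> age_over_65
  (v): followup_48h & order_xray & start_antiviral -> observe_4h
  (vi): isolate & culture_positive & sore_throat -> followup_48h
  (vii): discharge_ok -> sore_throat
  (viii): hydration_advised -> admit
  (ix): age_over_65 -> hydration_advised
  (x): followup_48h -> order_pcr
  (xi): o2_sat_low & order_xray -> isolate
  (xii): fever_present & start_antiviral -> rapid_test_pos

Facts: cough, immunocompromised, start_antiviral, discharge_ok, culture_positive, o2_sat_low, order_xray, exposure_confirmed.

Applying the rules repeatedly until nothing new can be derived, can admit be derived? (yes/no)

Round 1: (ii) [order_xray -> fever_present]; (vii) [discharge_ok -> sore_throat]; (xi) [o2_sat_low & order_xray -> isolate]. New: fever_present, sore_throat, isolate.
Round 2: (iv) [fever_present -> age_over_65]; (vi) [isolate & culture_positive & sore_throat -> followup_48h]; (xii) [fever_present & start_antiviral -> rapid_test_pos]. New: age_over_65, followup_48h, rapid_test_pos.
Round 3: (v) [followup_48h & order_xray & start_antiviral -> observe_4h]; (ix) [age_over_65 -> hydration_advised]; (x) [followup_48h -> order_pcr]. New: observe_4h, hydration_advised, order_pcr.
Round 4: (i) [observe_4h & cough & hydration_advised -> rash]; (viii) [hydration_advised -> admit]. New: rash, admit.
admit appears in round 4, so it is derivable.

yes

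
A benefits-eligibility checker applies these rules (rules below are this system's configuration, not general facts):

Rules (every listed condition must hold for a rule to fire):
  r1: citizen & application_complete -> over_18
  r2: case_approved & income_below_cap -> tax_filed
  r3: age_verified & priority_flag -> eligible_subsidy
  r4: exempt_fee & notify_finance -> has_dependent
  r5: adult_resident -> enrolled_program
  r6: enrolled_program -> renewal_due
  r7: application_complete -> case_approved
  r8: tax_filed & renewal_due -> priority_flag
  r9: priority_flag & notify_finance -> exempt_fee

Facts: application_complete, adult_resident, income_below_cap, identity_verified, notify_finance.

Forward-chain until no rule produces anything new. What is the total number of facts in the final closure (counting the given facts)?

[1] r5 [adult_resident -> enrolled_program]; r7 [application_complete -> case_approved]. ⇒ new: enrolled_program, case_approved.
[2] r2 [case_approved & income_below_cap -> tax_filed]; r6 [enrolled_program -> renewal_due]. ⇒ new: tax_filed, renewal_due.
[3] r8 [tax_filed & renewal_due -> priority_flag]. ⇒ new: priority_flag.
[4] r9 [priority_flag & notify_finance -> exempt_fee]. ⇒ new: exempt_fee.
[5] r4 [exempt_fee & notify_finance -> has_dependent]. ⇒ new: has_dependent.
Closure: {adult_resident, application_complete, case_approved, enrolled_program, exempt_fee, has_dependent, identity_verified, income_below_cap, notify_finance, priority_flag, renewal_due, tax_filed} — 12 facts.

12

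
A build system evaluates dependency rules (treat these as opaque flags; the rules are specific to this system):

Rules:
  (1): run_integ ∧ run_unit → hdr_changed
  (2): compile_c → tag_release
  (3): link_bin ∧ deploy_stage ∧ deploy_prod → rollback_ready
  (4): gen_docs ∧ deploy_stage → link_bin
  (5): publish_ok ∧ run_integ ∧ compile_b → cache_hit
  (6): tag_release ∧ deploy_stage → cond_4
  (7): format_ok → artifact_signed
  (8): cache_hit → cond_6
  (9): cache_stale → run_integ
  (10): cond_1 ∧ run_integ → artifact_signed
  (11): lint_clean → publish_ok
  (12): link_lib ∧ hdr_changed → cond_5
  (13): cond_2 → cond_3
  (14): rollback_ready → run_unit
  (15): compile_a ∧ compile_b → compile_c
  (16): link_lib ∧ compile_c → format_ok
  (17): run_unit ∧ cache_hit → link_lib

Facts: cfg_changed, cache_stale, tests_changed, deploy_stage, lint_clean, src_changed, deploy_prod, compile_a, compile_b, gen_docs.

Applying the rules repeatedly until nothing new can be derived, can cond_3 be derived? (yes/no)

[1] (4) [gen_docs ∧ deploy_stage → link_bin]; (9) [cache_stale → run_integ]; (11) [lint_clean → publish_ok]; (15) [compile_a ∧ compile_b → compile_c]. ⇒ new: link_bin, run_integ, publish_ok, compile_c.
[2] (2) [compile_c → tag_release]; (3) [link_bin ∧ deploy_stage ∧ deploy_prod → rollback_ready]; (5) [publish_ok ∧ run_integ ∧ compile_b → cache_hit]. ⇒ new: tag_release, rollback_ready, cache_hit.
[3] (6) [tag_release ∧ deploy_stage → cond_4]; (8) [cache_hit → cond_6]; (14) [rollback_ready → run_unit]. ⇒ new: cond_4, cond_6, run_unit.
[4] (1) [run_integ ∧ run_unit → hdr_changed]; (17) [run_unit ∧ cache_hit → link_lib]. ⇒ new: hdr_changed, link_lib.
[5] (12) [link_lib ∧ hdr_changed → cond_5]; (16) [link_lib ∧ compile_c → format_ok]. ⇒ new: cond_5, format_ok.
[6] (7) [format_ok → artifact_signed]. ⇒ new: artifact_signed.
Fixed point reached. cond_3 is concluded only by (13); (13) needs cond_2 (never derived).

no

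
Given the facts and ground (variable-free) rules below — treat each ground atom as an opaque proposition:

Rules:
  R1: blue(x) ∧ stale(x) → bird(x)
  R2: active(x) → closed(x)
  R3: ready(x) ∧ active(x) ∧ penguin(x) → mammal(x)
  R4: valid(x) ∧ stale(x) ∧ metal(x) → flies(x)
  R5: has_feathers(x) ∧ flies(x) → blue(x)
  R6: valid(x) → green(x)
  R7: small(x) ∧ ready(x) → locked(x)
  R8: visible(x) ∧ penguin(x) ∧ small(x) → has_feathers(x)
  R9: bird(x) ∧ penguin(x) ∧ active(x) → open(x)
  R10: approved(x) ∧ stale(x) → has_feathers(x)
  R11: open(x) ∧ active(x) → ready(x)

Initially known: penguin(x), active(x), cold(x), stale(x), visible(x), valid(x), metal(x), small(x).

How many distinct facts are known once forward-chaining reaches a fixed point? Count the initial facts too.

18

Round 1: R2 [active(x) → closed(x)]; R4 [valid(x) ∧ stale(x) ∧ metal(x) → flies(x)]; R6 [valid(x) → green(x)]; R8 [visible(x) ∧ penguin(x) ∧ small(x) → has_feathers(x)]. New: closed(x), flies(x), green(x), has_feathers(x).
Round 2: R5 [has_feathers(x) ∧ flies(x) → blue(x)]. New: blue(x).
Round 3: R1 [blue(x) ∧ stale(x) → bird(x)]. New: bird(x).
Round 4: R9 [bird(x) ∧ penguin(x) ∧ active(x) → open(x)]. New: open(x).
Round 5: R11 [open(x) ∧ active(x) → ready(x)]. New: ready(x).
Round 6: R3 [ready(x) ∧ active(x) ∧ penguin(x) → mammal(x)]; R7 [small(x) ∧ ready(x) → locked(x)]. New: mammal(x), locked(x).
Closure: {active(x), bird(x), blue(x), closed(x), cold(x), flies(x), green(x), has_feathers(x), locked(x), mammal(x), metal(x), open(x), penguin(x), ready(x), small(x), stale(x), valid(x), visible(x)} — 18 facts.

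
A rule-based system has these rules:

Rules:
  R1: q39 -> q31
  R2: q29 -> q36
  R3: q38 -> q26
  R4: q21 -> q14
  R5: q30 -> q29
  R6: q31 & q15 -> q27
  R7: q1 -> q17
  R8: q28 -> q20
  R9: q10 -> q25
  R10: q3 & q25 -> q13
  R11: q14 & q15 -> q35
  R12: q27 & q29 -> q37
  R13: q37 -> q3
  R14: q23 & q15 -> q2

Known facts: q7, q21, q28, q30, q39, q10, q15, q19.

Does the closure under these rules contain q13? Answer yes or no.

yes

Round 1 — R1, R4, R5, R8, R9, derive q31, q14, q29, q20, q25.
Round 2 — R2, R6, R11, derive q36, q27, q35.
Round 3 — R12, derive q37.
Round 4 — R13, derive q3.
Round 5 — R10, derive q13.
q13 appears in round 5, so it is derivable.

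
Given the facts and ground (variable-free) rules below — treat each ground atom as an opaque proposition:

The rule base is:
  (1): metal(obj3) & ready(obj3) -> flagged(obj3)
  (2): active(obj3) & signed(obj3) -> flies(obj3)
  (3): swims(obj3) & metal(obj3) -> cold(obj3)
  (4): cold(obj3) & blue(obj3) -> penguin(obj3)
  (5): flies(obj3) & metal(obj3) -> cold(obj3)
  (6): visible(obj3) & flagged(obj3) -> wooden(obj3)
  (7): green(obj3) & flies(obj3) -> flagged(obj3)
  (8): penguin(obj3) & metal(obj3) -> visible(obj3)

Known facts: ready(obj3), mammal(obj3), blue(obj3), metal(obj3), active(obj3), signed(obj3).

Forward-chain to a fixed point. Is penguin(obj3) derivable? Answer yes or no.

yes

Round 1 fires (1), (2), giving flagged(obj3), flies(obj3).
Round 2 fires (5), giving cold(obj3).
Round 3 fires (4), giving penguin(obj3).
Round 4 fires (8), giving visible(obj3).
Round 5 fires (6), giving wooden(obj3).
penguin(obj3) appears in round 3, so it is derivable.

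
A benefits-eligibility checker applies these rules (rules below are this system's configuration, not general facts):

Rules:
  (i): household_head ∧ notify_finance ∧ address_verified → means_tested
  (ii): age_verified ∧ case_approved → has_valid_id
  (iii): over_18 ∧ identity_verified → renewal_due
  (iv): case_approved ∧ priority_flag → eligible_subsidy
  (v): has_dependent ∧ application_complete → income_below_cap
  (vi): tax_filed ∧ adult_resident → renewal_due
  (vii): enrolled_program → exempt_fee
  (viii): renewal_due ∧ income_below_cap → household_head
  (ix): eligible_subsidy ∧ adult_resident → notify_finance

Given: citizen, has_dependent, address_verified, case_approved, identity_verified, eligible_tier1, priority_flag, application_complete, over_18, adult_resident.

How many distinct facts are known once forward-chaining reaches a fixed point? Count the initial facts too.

[1] (iii) [over_18 ∧ identity_verified → renewal_due]; (iv) [case_approved ∧ priority_flag → eligible_subsidy]; (v) [has_dependent ∧ application_complete → income_below_cap]. ⇒ new: renewal_due, eligible_subsidy, income_below_cap.
[2] (viii) [renewal_due ∧ income_below_cap → household_head]; (ix) [eligible_subsidy ∧ adult_resident → notify_finance]. ⇒ new: household_head, notify_finance.
[3] (i) [household_head ∧ notify_finance ∧ address_verified → means_tested]. ⇒ new: means_tested.
Closure: {address_verified, adult_resident, application_complete, case_approved, citizen, eligible_subsidy, eligible_tier1, has_dependent, household_head, identity_verified, income_below_cap, means_tested, notify_finance, over_18, priority_flag, renewal_due} — 16 facts.

16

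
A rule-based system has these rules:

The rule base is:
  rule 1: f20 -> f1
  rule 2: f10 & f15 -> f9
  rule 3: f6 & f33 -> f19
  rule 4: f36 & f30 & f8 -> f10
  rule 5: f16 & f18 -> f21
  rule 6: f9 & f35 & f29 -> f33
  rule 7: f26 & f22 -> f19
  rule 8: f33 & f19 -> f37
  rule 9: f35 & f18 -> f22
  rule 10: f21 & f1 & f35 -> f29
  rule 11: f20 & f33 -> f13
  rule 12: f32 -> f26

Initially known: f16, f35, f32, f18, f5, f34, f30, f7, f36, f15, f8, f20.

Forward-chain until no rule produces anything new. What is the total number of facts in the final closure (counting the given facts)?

Round 1 fires rule 1, rule 4, rule 5, rule 9, rule 12, giving f1, f10, f21, f22, f26.
Round 2 fires rule 2, rule 7, rule 10, giving f9, f19, f29.
Round 3 fires rule 6, giving f33.
Round 4 fires rule 8, rule 11, giving f37, f13.
Closure: {f1, f10, f13, f15, f16, f18, f19, f20, f21, f22, f26, f29, f30, f32, f33, f34, f35, f36, f37, f5, f7, f8, f9} — 23 facts.

23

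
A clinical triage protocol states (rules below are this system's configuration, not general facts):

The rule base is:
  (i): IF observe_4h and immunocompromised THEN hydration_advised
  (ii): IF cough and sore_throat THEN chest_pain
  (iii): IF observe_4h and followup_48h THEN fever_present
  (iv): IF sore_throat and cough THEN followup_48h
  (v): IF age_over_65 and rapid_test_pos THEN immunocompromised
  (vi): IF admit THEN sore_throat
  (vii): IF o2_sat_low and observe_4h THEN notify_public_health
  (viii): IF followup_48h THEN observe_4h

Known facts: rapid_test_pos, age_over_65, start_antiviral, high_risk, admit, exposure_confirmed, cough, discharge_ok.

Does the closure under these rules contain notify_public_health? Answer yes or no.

no

[1] (v) [IF age_over_65 and rapid_test_pos THEN immunocompromised]; (vi) [IF admit THEN sore_throat]. ⇒ new: immunocompromised, sore_throat.
[2] (ii) [IF cough and sore_throat THEN chest_pain]; (iv) [IF sore_throat and cough THEN followup_48h]. ⇒ new: chest_pain, followup_48h.
[3] (viii) [IF followup_48h THEN observe_4h]. ⇒ new: observe_4h.
[4] (i) [IF observe_4h and immunocompromised THEN hydration_advised]; (iii) [IF observe_4h and followup_48h THEN fever_present]. ⇒ new: hydration_advised, fever_present.
Fixed point reached. notify_public_health is concluded only by (vii); (vii) needs o2_sat_low (never derived).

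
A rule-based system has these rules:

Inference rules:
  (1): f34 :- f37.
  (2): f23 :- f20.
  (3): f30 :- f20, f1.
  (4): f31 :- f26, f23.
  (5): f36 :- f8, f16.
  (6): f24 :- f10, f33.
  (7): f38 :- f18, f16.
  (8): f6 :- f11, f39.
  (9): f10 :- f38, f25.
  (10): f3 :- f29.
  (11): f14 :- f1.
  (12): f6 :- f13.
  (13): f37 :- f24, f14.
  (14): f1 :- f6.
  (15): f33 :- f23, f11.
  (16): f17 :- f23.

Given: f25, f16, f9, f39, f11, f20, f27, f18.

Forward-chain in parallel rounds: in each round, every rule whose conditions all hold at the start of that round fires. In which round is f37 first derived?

Round 1: (2) [f23 :- f20.]; (7) [f38 :- f18, f16.]; (8) [f6 :- f11, f39.]. New: f23, f38, f6.
Round 2: (9) [f10 :- f38, f25.]; (14) [f1 :- f6.]; (15) [f33 :- f23, f11.]; (16) [f17 :- f23.]. New: f10, f1, f33, f17.
Round 3: (3) [f30 :- f20, f1.]; (6) [f24 :- f10, f33.]; (11) [f14 :- f1.]. New: f30, f24, f14.
Round 4: (13) [f37 :- f24, f14.]. New: f37.
f37 first appears in round 4.

4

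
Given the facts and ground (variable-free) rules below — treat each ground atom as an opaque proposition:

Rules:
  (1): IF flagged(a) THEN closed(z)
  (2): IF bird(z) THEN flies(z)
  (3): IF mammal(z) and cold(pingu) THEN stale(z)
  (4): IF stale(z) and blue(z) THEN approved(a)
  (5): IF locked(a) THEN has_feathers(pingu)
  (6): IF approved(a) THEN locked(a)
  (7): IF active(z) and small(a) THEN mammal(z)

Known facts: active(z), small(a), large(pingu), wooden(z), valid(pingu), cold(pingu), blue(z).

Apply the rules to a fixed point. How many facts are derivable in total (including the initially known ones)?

12

Round 1 fires (7), giving mammal(z).
Round 2 fires (3), giving stale(z).
Round 3 fires (4), giving approved(a).
Round 4 fires (6), giving locked(a).
Round 5 fires (5), giving has_feathers(pingu).
Closure: {active(z), approved(a), blue(z), cold(pingu), has_feathers(pingu), large(pingu), locked(a), mammal(z), small(a), stale(z), valid(pingu), wooden(z)} — 12 facts.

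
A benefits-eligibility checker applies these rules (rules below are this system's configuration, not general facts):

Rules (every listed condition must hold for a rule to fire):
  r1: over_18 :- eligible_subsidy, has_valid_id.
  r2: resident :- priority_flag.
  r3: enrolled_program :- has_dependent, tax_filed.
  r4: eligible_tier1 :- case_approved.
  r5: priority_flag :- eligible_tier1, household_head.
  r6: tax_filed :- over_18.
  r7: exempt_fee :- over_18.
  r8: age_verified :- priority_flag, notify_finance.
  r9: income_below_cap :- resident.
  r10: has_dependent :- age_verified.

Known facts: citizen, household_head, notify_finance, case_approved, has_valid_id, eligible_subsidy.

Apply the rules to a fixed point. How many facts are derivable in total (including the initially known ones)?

16

Round 1 fires r1, r4, giving over_18, eligible_tier1.
Round 2 fires r5, r6, r7, giving priority_flag, tax_filed, exempt_fee.
Round 3 fires r2, r8, giving resident, age_verified.
Round 4 fires r9, r10, giving income_below_cap, has_dependent.
Round 5 fires r3, giving enrolled_program.
Closure: {age_verified, case_approved, citizen, eligible_subsidy, eligible_tier1, enrolled_program, exempt_fee, has_dependent, has_valid_id, household_head, income_below_cap, notify_finance, over_18, priority_flag, resident, tax_filed} — 16 facts.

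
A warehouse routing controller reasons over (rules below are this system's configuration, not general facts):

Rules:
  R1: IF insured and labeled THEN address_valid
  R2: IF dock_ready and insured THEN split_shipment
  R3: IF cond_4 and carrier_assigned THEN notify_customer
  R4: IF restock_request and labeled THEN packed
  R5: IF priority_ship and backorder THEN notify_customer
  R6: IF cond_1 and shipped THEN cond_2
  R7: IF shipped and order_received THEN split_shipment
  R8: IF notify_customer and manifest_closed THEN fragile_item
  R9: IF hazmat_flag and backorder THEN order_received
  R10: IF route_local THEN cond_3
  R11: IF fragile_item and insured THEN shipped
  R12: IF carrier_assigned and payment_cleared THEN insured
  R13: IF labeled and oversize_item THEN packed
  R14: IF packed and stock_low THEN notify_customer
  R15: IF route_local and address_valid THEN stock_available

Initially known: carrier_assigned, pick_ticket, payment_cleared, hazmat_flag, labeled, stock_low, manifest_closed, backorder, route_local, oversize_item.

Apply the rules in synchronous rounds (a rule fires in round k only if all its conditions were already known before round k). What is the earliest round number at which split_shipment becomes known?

5

Round 1: R9 [IF hazmat_flag and backorder THEN order_received]; R10 [IF route_local THEN cond_3]; R12 [IF carrier_assigned and payment_cleared THEN insured]; R13 [IF labeled and oversize_item THEN packed]. New: order_received, cond_3, insured, packed.
Round 2: R1 [IF insured and labeled THEN address_valid]; R14 [IF packed and stock_low THEN notify_customer]. New: address_valid, notify_customer.
Round 3: R8 [IF notify_customer and manifest_closed THEN fragile_item]; R15 [IF route_local and address_valid THEN stock_available]. New: fragile_item, stock_available.
Round 4: R11 [IF fragile_item and insured THEN shipped]. New: shipped.
Round 5: R7 [IF shipped and order_received THEN split_shipment]. New: split_shipment.
split_shipment first appears in round 5.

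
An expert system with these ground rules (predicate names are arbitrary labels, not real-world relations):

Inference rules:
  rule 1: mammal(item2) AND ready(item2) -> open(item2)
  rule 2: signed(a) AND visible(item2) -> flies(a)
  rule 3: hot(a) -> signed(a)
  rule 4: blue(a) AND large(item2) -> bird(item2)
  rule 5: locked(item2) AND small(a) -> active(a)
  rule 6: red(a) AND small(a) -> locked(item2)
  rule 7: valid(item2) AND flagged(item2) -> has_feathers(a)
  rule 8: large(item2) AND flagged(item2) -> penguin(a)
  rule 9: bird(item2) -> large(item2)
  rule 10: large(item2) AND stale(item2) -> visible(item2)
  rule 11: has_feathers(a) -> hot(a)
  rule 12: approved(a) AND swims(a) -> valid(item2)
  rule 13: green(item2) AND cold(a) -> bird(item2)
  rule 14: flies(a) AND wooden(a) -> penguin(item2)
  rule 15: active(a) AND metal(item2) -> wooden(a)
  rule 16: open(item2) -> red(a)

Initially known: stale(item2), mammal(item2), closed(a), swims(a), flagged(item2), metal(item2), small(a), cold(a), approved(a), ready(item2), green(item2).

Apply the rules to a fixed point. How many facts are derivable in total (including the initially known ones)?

26

Round 1 — rule 1, rule 12, rule 13, derive open(item2), valid(item2), bird(item2).
Round 2 — rule 7, rule 9, rule 16, derive has_feathers(a), large(item2), red(a).
Round 3 — rule 6, rule 8, rule 10, rule 11, derive locked(item2), penguin(a), visible(item2), hot(a).
Round 4 — rule 3, rule 5, derive signed(a), active(a).
Round 5 — rule 2, rule 15, derive flies(a), wooden(a).
Round 6 — rule 14, derive penguin(item2).
Closure: {active(a), approved(a), bird(item2), closed(a), cold(a), flagged(item2), flies(a), green(item2), has_feathers(a), hot(a), large(item2), locked(item2), mammal(item2), metal(item2), open(item2), penguin(a), penguin(item2), ready(item2), red(a), signed(a), small(a), stale(item2), swims(a), valid(item2), visible(item2), wooden(a)} — 26 facts.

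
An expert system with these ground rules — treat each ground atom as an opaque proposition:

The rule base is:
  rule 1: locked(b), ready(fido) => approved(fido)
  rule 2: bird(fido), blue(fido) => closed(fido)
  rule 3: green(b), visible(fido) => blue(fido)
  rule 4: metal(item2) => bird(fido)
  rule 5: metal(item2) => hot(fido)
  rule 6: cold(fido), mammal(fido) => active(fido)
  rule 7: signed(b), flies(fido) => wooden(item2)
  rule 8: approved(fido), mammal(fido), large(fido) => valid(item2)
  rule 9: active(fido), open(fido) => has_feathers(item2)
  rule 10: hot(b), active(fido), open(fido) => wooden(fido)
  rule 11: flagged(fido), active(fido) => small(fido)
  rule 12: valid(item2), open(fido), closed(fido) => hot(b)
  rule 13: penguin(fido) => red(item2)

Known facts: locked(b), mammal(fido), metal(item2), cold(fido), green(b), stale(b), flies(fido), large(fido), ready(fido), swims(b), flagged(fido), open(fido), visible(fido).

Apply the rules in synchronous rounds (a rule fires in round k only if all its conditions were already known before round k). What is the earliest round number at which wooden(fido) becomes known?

Round 1: rule 1 [locked(b), ready(fido) => approved(fido)]; rule 3 [green(b), visible(fido) => blue(fido)]; rule 4 [metal(item2) => bird(fido)]; rule 5 [metal(item2) => hot(fido)]; rule 6 [cold(fido), mammal(fido) => active(fido)]. New: approved(fido), blue(fido), bird(fido), hot(fido), active(fido).
Round 2: rule 2 [bird(fido), blue(fido) => closed(fido)]; rule 8 [approved(fido), mammal(fido), large(fido) => valid(item2)]; rule 9 [active(fido), open(fido) => has_feathers(item2)]; rule 11 [flagged(fido), active(fido) => small(fido)]. New: closed(fido), valid(item2), has_feathers(item2), small(fido).
Round 3: rule 12 [valid(item2), open(fido), closed(fido) => hot(b)]. New: hot(b).
Round 4: rule 10 [hot(b), active(fido), open(fido) => wooden(fido)]. New: wooden(fido).
wooden(fido) first appears in round 4.

4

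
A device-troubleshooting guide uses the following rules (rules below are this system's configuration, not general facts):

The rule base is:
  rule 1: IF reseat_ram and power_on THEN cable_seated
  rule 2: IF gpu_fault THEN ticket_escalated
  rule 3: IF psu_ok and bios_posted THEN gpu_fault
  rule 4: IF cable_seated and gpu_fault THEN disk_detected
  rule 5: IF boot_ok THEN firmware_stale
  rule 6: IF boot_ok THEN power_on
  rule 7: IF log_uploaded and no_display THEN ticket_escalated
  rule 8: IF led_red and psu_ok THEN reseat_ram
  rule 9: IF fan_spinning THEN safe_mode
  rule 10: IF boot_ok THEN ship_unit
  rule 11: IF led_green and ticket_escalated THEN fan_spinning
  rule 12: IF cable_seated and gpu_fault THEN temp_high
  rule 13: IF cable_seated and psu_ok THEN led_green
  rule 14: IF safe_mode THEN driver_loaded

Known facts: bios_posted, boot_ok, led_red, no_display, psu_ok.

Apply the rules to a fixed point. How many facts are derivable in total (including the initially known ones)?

18

Round 1 — rule 3, rule 5, rule 6, rule 8, rule 10, derive gpu_fault, firmware_stale, power_on, reseat_ram, ship_unit.
Round 2 — rule 1, rule 2, derive cable_seated, ticket_escalated.
Round 3 — rule 4, rule 12, rule 13, derive disk_detected, temp_high, led_green.
Round 4 — rule 11, derive fan_spinning.
Round 5 — rule 9, derive safe_mode.
Round 6 — rule 14, derive driver_loaded.
Closure: {bios_posted, boot_ok, cable_seated, disk_detected, driver_loaded, fan_spinning, firmware_stale, gpu_fault, led_green, led_red, no_display, power_on, psu_ok, reseat_ram, safe_mode, ship_unit, temp_high, ticket_escalated} — 18 facts.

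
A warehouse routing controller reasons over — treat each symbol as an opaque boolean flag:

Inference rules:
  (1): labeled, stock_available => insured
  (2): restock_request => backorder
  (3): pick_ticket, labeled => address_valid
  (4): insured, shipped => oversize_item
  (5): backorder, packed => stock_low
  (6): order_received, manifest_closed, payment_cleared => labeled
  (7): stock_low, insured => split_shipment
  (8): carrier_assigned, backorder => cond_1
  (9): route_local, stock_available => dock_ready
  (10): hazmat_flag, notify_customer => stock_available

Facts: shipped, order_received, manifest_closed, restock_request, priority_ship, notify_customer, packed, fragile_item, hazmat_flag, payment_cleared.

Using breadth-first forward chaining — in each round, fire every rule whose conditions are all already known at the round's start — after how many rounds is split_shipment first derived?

3

Round 1: (2) [restock_request => backorder]; (6) [order_received, manifest_closed, payment_cleared => labeled]; (10) [hazmat_flag, notify_customer => stock_available]. New: backorder, labeled, stock_available.
Round 2: (1) [labeled, stock_available => insured]; (5) [backorder, packed => stock_low]. New: insured, stock_low.
Round 3: (4) [insured, shipped => oversize_item]; (7) [stock_low, insured => split_shipment]. New: oversize_item, split_shipment.
split_shipment first appears in round 3.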